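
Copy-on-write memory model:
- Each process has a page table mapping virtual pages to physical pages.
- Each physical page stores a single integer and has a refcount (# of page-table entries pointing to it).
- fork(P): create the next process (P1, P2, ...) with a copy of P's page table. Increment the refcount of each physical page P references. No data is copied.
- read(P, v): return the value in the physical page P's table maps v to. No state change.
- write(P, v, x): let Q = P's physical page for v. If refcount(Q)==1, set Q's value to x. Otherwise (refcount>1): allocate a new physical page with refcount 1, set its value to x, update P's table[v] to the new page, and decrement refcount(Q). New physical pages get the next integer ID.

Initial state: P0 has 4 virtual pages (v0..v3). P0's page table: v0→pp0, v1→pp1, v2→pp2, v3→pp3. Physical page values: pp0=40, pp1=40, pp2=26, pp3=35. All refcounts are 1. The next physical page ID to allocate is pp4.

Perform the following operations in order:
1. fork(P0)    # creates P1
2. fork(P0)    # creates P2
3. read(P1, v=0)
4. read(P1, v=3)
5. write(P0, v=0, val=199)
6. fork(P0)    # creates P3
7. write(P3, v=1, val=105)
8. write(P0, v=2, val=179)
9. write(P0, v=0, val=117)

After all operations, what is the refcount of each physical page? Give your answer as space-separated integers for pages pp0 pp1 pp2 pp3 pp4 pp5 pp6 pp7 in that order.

Op 1: fork(P0) -> P1. 4 ppages; refcounts: pp0:2 pp1:2 pp2:2 pp3:2
Op 2: fork(P0) -> P2. 4 ppages; refcounts: pp0:3 pp1:3 pp2:3 pp3:3
Op 3: read(P1, v0) -> 40. No state change.
Op 4: read(P1, v3) -> 35. No state change.
Op 5: write(P0, v0, 199). refcount(pp0)=3>1 -> COPY to pp4. 5 ppages; refcounts: pp0:2 pp1:3 pp2:3 pp3:3 pp4:1
Op 6: fork(P0) -> P3. 5 ppages; refcounts: pp0:2 pp1:4 pp2:4 pp3:4 pp4:2
Op 7: write(P3, v1, 105). refcount(pp1)=4>1 -> COPY to pp5. 6 ppages; refcounts: pp0:2 pp1:3 pp2:4 pp3:4 pp4:2 pp5:1
Op 8: write(P0, v2, 179). refcount(pp2)=4>1 -> COPY to pp6. 7 ppages; refcounts: pp0:2 pp1:3 pp2:3 pp3:4 pp4:2 pp5:1 pp6:1
Op 9: write(P0, v0, 117). refcount(pp4)=2>1 -> COPY to pp7. 8 ppages; refcounts: pp0:2 pp1:3 pp2:3 pp3:4 pp4:1 pp5:1 pp6:1 pp7:1

Answer: 2 3 3 4 1 1 1 1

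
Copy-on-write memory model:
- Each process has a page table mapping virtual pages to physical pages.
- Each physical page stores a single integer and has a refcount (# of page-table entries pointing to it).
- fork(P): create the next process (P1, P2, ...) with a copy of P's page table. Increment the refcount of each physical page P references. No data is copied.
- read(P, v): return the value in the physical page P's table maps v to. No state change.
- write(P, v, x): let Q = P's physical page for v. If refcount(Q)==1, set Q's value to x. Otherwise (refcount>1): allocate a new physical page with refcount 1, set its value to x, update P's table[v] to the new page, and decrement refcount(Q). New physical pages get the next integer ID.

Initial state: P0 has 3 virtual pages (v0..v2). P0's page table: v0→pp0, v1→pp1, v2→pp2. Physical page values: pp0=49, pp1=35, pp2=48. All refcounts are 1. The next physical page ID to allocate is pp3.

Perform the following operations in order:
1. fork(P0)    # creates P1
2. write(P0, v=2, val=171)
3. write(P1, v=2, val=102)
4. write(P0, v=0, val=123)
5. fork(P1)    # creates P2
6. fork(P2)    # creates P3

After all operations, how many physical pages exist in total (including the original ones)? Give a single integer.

Op 1: fork(P0) -> P1. 3 ppages; refcounts: pp0:2 pp1:2 pp2:2
Op 2: write(P0, v2, 171). refcount(pp2)=2>1 -> COPY to pp3. 4 ppages; refcounts: pp0:2 pp1:2 pp2:1 pp3:1
Op 3: write(P1, v2, 102). refcount(pp2)=1 -> write in place. 4 ppages; refcounts: pp0:2 pp1:2 pp2:1 pp3:1
Op 4: write(P0, v0, 123). refcount(pp0)=2>1 -> COPY to pp4. 5 ppages; refcounts: pp0:1 pp1:2 pp2:1 pp3:1 pp4:1
Op 5: fork(P1) -> P2. 5 ppages; refcounts: pp0:2 pp1:3 pp2:2 pp3:1 pp4:1
Op 6: fork(P2) -> P3. 5 ppages; refcounts: pp0:3 pp1:4 pp2:3 pp3:1 pp4:1

Answer: 5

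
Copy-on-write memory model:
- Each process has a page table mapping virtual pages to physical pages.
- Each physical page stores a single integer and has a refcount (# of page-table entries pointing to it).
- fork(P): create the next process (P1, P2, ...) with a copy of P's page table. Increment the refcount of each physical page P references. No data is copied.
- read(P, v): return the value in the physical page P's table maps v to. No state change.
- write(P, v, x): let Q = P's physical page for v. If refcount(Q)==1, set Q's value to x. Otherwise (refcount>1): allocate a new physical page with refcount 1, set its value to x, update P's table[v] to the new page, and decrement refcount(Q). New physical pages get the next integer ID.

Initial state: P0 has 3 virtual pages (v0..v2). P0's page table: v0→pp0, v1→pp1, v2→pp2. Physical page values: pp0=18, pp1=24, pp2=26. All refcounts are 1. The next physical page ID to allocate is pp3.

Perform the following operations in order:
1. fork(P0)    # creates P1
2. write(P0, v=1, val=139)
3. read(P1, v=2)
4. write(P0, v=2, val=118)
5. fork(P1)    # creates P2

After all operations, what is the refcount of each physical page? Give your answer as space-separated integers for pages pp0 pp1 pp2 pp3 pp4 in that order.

Answer: 3 2 2 1 1

Derivation:
Op 1: fork(P0) -> P1. 3 ppages; refcounts: pp0:2 pp1:2 pp2:2
Op 2: write(P0, v1, 139). refcount(pp1)=2>1 -> COPY to pp3. 4 ppages; refcounts: pp0:2 pp1:1 pp2:2 pp3:1
Op 3: read(P1, v2) -> 26. No state change.
Op 4: write(P0, v2, 118). refcount(pp2)=2>1 -> COPY to pp4. 5 ppages; refcounts: pp0:2 pp1:1 pp2:1 pp3:1 pp4:1
Op 5: fork(P1) -> P2. 5 ppages; refcounts: pp0:3 pp1:2 pp2:2 pp3:1 pp4:1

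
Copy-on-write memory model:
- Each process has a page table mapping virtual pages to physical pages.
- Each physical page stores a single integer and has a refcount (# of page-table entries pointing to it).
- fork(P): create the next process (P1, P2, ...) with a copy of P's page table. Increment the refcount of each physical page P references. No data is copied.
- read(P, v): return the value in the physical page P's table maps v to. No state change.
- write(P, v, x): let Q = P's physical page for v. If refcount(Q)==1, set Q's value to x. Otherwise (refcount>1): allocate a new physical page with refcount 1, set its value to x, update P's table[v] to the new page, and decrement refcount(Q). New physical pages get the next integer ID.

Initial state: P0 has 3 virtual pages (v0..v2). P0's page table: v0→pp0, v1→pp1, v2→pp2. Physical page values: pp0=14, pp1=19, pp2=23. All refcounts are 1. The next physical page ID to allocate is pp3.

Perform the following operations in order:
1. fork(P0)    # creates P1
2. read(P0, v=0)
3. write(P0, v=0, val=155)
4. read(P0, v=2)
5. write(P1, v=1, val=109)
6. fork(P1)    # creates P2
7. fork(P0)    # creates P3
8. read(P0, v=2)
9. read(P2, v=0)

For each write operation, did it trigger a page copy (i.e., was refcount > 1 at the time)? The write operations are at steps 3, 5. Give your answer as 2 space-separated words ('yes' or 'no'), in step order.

Op 1: fork(P0) -> P1. 3 ppages; refcounts: pp0:2 pp1:2 pp2:2
Op 2: read(P0, v0) -> 14. No state change.
Op 3: write(P0, v0, 155). refcount(pp0)=2>1 -> COPY to pp3. 4 ppages; refcounts: pp0:1 pp1:2 pp2:2 pp3:1
Op 4: read(P0, v2) -> 23. No state change.
Op 5: write(P1, v1, 109). refcount(pp1)=2>1 -> COPY to pp4. 5 ppages; refcounts: pp0:1 pp1:1 pp2:2 pp3:1 pp4:1
Op 6: fork(P1) -> P2. 5 ppages; refcounts: pp0:2 pp1:1 pp2:3 pp3:1 pp4:2
Op 7: fork(P0) -> P3. 5 ppages; refcounts: pp0:2 pp1:2 pp2:4 pp3:2 pp4:2
Op 8: read(P0, v2) -> 23. No state change.
Op 9: read(P2, v0) -> 14. No state change.

yes yes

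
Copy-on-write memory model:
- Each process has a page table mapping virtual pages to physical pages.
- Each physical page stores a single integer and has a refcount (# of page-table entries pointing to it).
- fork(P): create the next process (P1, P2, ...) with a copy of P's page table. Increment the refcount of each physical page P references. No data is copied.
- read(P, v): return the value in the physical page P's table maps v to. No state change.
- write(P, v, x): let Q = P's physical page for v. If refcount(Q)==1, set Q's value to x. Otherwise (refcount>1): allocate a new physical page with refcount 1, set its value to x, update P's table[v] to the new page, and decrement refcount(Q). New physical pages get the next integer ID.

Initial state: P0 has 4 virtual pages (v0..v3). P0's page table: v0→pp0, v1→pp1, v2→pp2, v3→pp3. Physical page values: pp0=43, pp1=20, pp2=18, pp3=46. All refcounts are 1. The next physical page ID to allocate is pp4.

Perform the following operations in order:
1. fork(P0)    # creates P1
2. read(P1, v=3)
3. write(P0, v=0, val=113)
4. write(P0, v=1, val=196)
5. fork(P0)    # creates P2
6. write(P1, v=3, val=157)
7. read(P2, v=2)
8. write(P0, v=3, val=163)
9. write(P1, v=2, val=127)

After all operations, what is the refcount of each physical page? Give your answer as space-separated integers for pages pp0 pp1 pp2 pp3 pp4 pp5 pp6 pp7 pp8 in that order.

Answer: 1 1 2 1 2 2 1 1 1

Derivation:
Op 1: fork(P0) -> P1. 4 ppages; refcounts: pp0:2 pp1:2 pp2:2 pp3:2
Op 2: read(P1, v3) -> 46. No state change.
Op 3: write(P0, v0, 113). refcount(pp0)=2>1 -> COPY to pp4. 5 ppages; refcounts: pp0:1 pp1:2 pp2:2 pp3:2 pp4:1
Op 4: write(P0, v1, 196). refcount(pp1)=2>1 -> COPY to pp5. 6 ppages; refcounts: pp0:1 pp1:1 pp2:2 pp3:2 pp4:1 pp5:1
Op 5: fork(P0) -> P2. 6 ppages; refcounts: pp0:1 pp1:1 pp2:3 pp3:3 pp4:2 pp5:2
Op 6: write(P1, v3, 157). refcount(pp3)=3>1 -> COPY to pp6. 7 ppages; refcounts: pp0:1 pp1:1 pp2:3 pp3:2 pp4:2 pp5:2 pp6:1
Op 7: read(P2, v2) -> 18. No state change.
Op 8: write(P0, v3, 163). refcount(pp3)=2>1 -> COPY to pp7. 8 ppages; refcounts: pp0:1 pp1:1 pp2:3 pp3:1 pp4:2 pp5:2 pp6:1 pp7:1
Op 9: write(P1, v2, 127). refcount(pp2)=3>1 -> COPY to pp8. 9 ppages; refcounts: pp0:1 pp1:1 pp2:2 pp3:1 pp4:2 pp5:2 pp6:1 pp7:1 pp8:1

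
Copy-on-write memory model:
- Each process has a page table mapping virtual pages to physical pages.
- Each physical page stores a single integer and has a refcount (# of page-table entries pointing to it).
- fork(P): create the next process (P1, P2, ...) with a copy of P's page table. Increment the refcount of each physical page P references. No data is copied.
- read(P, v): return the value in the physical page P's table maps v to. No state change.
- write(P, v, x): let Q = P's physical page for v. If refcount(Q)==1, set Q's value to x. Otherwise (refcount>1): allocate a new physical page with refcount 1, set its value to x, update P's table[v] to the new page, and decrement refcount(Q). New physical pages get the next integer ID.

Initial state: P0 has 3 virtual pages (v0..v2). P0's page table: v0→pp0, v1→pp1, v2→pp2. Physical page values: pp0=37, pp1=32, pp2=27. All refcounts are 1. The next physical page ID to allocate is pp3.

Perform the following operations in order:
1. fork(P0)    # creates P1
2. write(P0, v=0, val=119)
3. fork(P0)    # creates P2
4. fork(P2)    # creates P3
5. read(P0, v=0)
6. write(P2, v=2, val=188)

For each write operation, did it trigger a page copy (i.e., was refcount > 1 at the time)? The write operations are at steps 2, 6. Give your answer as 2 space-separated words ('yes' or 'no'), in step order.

Op 1: fork(P0) -> P1. 3 ppages; refcounts: pp0:2 pp1:2 pp2:2
Op 2: write(P0, v0, 119). refcount(pp0)=2>1 -> COPY to pp3. 4 ppages; refcounts: pp0:1 pp1:2 pp2:2 pp3:1
Op 3: fork(P0) -> P2. 4 ppages; refcounts: pp0:1 pp1:3 pp2:3 pp3:2
Op 4: fork(P2) -> P3. 4 ppages; refcounts: pp0:1 pp1:4 pp2:4 pp3:3
Op 5: read(P0, v0) -> 119. No state change.
Op 6: write(P2, v2, 188). refcount(pp2)=4>1 -> COPY to pp4. 5 ppages; refcounts: pp0:1 pp1:4 pp2:3 pp3:3 pp4:1

yes yes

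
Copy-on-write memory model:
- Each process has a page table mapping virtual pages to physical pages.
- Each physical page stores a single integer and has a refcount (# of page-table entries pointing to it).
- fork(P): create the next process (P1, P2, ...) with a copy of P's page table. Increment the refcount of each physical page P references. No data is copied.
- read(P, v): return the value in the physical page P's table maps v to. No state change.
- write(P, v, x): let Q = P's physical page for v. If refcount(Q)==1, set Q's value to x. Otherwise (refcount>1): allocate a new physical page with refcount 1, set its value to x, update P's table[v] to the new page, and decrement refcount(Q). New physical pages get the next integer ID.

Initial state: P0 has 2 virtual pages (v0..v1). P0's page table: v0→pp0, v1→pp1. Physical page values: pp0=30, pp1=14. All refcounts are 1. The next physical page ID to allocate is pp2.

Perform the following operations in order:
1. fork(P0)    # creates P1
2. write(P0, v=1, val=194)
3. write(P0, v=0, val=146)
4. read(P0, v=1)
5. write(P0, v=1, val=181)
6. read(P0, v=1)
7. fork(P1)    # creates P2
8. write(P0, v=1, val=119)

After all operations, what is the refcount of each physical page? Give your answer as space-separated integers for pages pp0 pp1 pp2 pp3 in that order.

Answer: 2 2 1 1

Derivation:
Op 1: fork(P0) -> P1. 2 ppages; refcounts: pp0:2 pp1:2
Op 2: write(P0, v1, 194). refcount(pp1)=2>1 -> COPY to pp2. 3 ppages; refcounts: pp0:2 pp1:1 pp2:1
Op 3: write(P0, v0, 146). refcount(pp0)=2>1 -> COPY to pp3. 4 ppages; refcounts: pp0:1 pp1:1 pp2:1 pp3:1
Op 4: read(P0, v1) -> 194. No state change.
Op 5: write(P0, v1, 181). refcount(pp2)=1 -> write in place. 4 ppages; refcounts: pp0:1 pp1:1 pp2:1 pp3:1
Op 6: read(P0, v1) -> 181. No state change.
Op 7: fork(P1) -> P2. 4 ppages; refcounts: pp0:2 pp1:2 pp2:1 pp3:1
Op 8: write(P0, v1, 119). refcount(pp2)=1 -> write in place. 4 ppages; refcounts: pp0:2 pp1:2 pp2:1 pp3:1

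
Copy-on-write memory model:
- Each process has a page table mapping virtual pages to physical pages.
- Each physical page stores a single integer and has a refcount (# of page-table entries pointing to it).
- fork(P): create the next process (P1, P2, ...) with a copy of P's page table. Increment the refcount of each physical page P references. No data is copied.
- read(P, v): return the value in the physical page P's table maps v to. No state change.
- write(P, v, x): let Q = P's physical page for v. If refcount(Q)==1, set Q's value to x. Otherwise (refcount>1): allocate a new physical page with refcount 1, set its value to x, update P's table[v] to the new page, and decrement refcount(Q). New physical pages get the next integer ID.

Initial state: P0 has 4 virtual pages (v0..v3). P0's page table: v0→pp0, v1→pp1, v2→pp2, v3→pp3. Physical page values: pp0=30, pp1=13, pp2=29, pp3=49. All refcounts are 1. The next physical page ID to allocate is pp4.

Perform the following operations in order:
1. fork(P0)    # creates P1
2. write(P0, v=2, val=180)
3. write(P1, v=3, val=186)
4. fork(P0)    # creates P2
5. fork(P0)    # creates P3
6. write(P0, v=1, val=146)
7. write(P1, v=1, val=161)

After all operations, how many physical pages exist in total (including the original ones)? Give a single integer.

Answer: 8

Derivation:
Op 1: fork(P0) -> P1. 4 ppages; refcounts: pp0:2 pp1:2 pp2:2 pp3:2
Op 2: write(P0, v2, 180). refcount(pp2)=2>1 -> COPY to pp4. 5 ppages; refcounts: pp0:2 pp1:2 pp2:1 pp3:2 pp4:1
Op 3: write(P1, v3, 186). refcount(pp3)=2>1 -> COPY to pp5. 6 ppages; refcounts: pp0:2 pp1:2 pp2:1 pp3:1 pp4:1 pp5:1
Op 4: fork(P0) -> P2. 6 ppages; refcounts: pp0:3 pp1:3 pp2:1 pp3:2 pp4:2 pp5:1
Op 5: fork(P0) -> P3. 6 ppages; refcounts: pp0:4 pp1:4 pp2:1 pp3:3 pp4:3 pp5:1
Op 6: write(P0, v1, 146). refcount(pp1)=4>1 -> COPY to pp6. 7 ppages; refcounts: pp0:4 pp1:3 pp2:1 pp3:3 pp4:3 pp5:1 pp6:1
Op 7: write(P1, v1, 161). refcount(pp1)=3>1 -> COPY to pp7. 8 ppages; refcounts: pp0:4 pp1:2 pp2:1 pp3:3 pp4:3 pp5:1 pp6:1 pp7:1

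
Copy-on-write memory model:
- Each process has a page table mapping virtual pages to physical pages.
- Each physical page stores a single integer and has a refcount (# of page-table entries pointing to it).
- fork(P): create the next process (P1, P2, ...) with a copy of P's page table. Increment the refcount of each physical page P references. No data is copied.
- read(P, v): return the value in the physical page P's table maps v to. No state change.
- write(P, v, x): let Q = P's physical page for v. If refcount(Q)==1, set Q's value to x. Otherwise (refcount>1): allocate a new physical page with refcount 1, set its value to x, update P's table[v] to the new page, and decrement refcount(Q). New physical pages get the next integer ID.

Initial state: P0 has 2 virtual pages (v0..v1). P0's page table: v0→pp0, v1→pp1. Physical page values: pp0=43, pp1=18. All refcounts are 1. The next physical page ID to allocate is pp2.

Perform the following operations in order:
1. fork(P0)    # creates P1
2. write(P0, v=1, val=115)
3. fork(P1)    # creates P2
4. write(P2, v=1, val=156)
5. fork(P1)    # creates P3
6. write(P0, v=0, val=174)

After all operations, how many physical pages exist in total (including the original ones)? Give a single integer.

Answer: 5

Derivation:
Op 1: fork(P0) -> P1. 2 ppages; refcounts: pp0:2 pp1:2
Op 2: write(P0, v1, 115). refcount(pp1)=2>1 -> COPY to pp2. 3 ppages; refcounts: pp0:2 pp1:1 pp2:1
Op 3: fork(P1) -> P2. 3 ppages; refcounts: pp0:3 pp1:2 pp2:1
Op 4: write(P2, v1, 156). refcount(pp1)=2>1 -> COPY to pp3. 4 ppages; refcounts: pp0:3 pp1:1 pp2:1 pp3:1
Op 5: fork(P1) -> P3. 4 ppages; refcounts: pp0:4 pp1:2 pp2:1 pp3:1
Op 6: write(P0, v0, 174). refcount(pp0)=4>1 -> COPY to pp4. 5 ppages; refcounts: pp0:3 pp1:2 pp2:1 pp3:1 pp4:1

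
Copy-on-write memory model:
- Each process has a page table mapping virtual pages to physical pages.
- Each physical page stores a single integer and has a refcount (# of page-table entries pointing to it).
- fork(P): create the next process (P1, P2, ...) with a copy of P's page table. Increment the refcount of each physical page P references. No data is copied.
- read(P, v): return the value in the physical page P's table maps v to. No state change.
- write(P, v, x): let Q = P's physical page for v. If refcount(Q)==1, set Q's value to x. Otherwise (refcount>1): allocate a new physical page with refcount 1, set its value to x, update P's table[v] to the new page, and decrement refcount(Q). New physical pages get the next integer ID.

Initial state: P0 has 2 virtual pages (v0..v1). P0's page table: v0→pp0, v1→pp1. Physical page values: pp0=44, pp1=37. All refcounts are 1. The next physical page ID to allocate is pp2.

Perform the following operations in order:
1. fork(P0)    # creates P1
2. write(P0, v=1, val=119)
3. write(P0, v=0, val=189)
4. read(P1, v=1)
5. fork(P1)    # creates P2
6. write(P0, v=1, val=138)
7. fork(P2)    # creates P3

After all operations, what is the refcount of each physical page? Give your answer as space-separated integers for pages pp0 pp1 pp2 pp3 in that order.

Op 1: fork(P0) -> P1. 2 ppages; refcounts: pp0:2 pp1:2
Op 2: write(P0, v1, 119). refcount(pp1)=2>1 -> COPY to pp2. 3 ppages; refcounts: pp0:2 pp1:1 pp2:1
Op 3: write(P0, v0, 189). refcount(pp0)=2>1 -> COPY to pp3. 4 ppages; refcounts: pp0:1 pp1:1 pp2:1 pp3:1
Op 4: read(P1, v1) -> 37. No state change.
Op 5: fork(P1) -> P2. 4 ppages; refcounts: pp0:2 pp1:2 pp2:1 pp3:1
Op 6: write(P0, v1, 138). refcount(pp2)=1 -> write in place. 4 ppages; refcounts: pp0:2 pp1:2 pp2:1 pp3:1
Op 7: fork(P2) -> P3. 4 ppages; refcounts: pp0:3 pp1:3 pp2:1 pp3:1

Answer: 3 3 1 1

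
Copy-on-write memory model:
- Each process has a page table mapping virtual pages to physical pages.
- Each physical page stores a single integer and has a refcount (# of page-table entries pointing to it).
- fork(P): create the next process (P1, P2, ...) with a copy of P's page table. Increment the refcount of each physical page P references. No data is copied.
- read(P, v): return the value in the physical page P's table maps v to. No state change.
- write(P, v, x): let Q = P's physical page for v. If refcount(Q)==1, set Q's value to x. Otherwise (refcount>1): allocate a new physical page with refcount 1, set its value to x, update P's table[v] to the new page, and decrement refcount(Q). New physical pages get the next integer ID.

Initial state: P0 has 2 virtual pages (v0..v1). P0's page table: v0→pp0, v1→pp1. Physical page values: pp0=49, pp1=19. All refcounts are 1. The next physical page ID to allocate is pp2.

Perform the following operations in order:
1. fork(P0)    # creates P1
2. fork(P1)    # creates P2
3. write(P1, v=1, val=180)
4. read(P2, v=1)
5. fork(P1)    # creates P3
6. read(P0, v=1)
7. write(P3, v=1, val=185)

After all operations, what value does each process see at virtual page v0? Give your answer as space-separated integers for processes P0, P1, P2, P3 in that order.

Answer: 49 49 49 49

Derivation:
Op 1: fork(P0) -> P1. 2 ppages; refcounts: pp0:2 pp1:2
Op 2: fork(P1) -> P2. 2 ppages; refcounts: pp0:3 pp1:3
Op 3: write(P1, v1, 180). refcount(pp1)=3>1 -> COPY to pp2. 3 ppages; refcounts: pp0:3 pp1:2 pp2:1
Op 4: read(P2, v1) -> 19. No state change.
Op 5: fork(P1) -> P3. 3 ppages; refcounts: pp0:4 pp1:2 pp2:2
Op 6: read(P0, v1) -> 19. No state change.
Op 7: write(P3, v1, 185). refcount(pp2)=2>1 -> COPY to pp3. 4 ppages; refcounts: pp0:4 pp1:2 pp2:1 pp3:1
P0: v0 -> pp0 = 49
P1: v0 -> pp0 = 49
P2: v0 -> pp0 = 49
P3: v0 -> pp0 = 49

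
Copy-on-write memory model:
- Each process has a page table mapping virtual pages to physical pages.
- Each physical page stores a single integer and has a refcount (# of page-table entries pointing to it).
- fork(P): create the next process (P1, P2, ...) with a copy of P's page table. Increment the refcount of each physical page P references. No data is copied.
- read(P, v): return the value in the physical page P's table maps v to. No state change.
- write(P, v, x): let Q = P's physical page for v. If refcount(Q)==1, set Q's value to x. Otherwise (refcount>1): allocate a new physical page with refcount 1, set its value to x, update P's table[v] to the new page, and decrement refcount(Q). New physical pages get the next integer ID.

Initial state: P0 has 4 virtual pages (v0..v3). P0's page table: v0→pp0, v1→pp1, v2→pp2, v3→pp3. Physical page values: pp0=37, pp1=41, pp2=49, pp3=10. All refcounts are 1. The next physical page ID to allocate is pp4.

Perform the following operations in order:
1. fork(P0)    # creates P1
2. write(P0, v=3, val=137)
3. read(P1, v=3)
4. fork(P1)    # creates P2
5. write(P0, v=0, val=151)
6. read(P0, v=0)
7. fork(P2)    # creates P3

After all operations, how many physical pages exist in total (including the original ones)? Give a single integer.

Answer: 6

Derivation:
Op 1: fork(P0) -> P1. 4 ppages; refcounts: pp0:2 pp1:2 pp2:2 pp3:2
Op 2: write(P0, v3, 137). refcount(pp3)=2>1 -> COPY to pp4. 5 ppages; refcounts: pp0:2 pp1:2 pp2:2 pp3:1 pp4:1
Op 3: read(P1, v3) -> 10. No state change.
Op 4: fork(P1) -> P2. 5 ppages; refcounts: pp0:3 pp1:3 pp2:3 pp3:2 pp4:1
Op 5: write(P0, v0, 151). refcount(pp0)=3>1 -> COPY to pp5. 6 ppages; refcounts: pp0:2 pp1:3 pp2:3 pp3:2 pp4:1 pp5:1
Op 6: read(P0, v0) -> 151. No state change.
Op 7: fork(P2) -> P3. 6 ppages; refcounts: pp0:3 pp1:4 pp2:4 pp3:3 pp4:1 pp5:1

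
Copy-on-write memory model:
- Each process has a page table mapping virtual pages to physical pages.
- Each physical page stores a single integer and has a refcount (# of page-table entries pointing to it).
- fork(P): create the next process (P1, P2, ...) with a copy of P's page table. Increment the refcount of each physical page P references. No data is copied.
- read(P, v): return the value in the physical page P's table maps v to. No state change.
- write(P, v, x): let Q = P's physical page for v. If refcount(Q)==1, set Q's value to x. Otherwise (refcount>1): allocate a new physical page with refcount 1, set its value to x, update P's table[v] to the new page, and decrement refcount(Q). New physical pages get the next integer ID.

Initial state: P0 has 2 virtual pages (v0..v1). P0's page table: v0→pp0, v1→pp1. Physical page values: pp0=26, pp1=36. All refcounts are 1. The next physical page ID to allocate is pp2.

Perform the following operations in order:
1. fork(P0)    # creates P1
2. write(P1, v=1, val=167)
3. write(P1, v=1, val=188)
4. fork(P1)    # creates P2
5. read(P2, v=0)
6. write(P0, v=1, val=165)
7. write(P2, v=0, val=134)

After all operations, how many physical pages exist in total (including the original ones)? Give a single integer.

Op 1: fork(P0) -> P1. 2 ppages; refcounts: pp0:2 pp1:2
Op 2: write(P1, v1, 167). refcount(pp1)=2>1 -> COPY to pp2. 3 ppages; refcounts: pp0:2 pp1:1 pp2:1
Op 3: write(P1, v1, 188). refcount(pp2)=1 -> write in place. 3 ppages; refcounts: pp0:2 pp1:1 pp2:1
Op 4: fork(P1) -> P2. 3 ppages; refcounts: pp0:3 pp1:1 pp2:2
Op 5: read(P2, v0) -> 26. No state change.
Op 6: write(P0, v1, 165). refcount(pp1)=1 -> write in place. 3 ppages; refcounts: pp0:3 pp1:1 pp2:2
Op 7: write(P2, v0, 134). refcount(pp0)=3>1 -> COPY to pp3. 4 ppages; refcounts: pp0:2 pp1:1 pp2:2 pp3:1

Answer: 4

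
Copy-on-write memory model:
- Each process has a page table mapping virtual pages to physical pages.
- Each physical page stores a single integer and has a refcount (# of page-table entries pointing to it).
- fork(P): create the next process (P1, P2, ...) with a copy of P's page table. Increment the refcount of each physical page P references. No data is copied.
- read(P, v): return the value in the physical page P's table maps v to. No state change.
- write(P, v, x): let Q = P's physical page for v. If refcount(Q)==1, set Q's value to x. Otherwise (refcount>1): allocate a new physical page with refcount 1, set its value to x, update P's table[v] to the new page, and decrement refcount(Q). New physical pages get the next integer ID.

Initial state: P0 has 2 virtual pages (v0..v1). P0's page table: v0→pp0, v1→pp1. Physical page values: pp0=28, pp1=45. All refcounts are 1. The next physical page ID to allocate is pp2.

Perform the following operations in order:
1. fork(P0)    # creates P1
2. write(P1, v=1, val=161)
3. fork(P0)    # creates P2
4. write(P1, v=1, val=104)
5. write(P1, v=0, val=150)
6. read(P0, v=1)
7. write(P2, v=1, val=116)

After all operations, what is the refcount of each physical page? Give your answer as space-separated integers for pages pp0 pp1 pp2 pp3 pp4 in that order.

Op 1: fork(P0) -> P1. 2 ppages; refcounts: pp0:2 pp1:2
Op 2: write(P1, v1, 161). refcount(pp1)=2>1 -> COPY to pp2. 3 ppages; refcounts: pp0:2 pp1:1 pp2:1
Op 3: fork(P0) -> P2. 3 ppages; refcounts: pp0:3 pp1:2 pp2:1
Op 4: write(P1, v1, 104). refcount(pp2)=1 -> write in place. 3 ppages; refcounts: pp0:3 pp1:2 pp2:1
Op 5: write(P1, v0, 150). refcount(pp0)=3>1 -> COPY to pp3. 4 ppages; refcounts: pp0:2 pp1:2 pp2:1 pp3:1
Op 6: read(P0, v1) -> 45. No state change.
Op 7: write(P2, v1, 116). refcount(pp1)=2>1 -> COPY to pp4. 5 ppages; refcounts: pp0:2 pp1:1 pp2:1 pp3:1 pp4:1

Answer: 2 1 1 1 1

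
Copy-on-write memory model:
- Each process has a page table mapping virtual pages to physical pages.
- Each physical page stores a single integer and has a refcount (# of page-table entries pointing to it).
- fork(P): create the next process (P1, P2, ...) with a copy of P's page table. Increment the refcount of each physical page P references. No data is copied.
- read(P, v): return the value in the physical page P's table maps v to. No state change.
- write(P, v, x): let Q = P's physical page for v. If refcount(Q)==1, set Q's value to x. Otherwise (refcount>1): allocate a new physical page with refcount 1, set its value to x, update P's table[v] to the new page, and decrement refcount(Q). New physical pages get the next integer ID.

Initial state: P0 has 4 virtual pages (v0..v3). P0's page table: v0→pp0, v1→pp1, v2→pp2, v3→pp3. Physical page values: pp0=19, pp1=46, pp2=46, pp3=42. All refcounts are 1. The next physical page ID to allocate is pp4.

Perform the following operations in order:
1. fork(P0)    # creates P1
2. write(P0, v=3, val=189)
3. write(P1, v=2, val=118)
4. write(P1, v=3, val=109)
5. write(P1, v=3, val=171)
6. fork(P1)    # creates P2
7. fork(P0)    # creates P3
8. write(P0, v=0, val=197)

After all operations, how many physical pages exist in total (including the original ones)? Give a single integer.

Answer: 7

Derivation:
Op 1: fork(P0) -> P1. 4 ppages; refcounts: pp0:2 pp1:2 pp2:2 pp3:2
Op 2: write(P0, v3, 189). refcount(pp3)=2>1 -> COPY to pp4. 5 ppages; refcounts: pp0:2 pp1:2 pp2:2 pp3:1 pp4:1
Op 3: write(P1, v2, 118). refcount(pp2)=2>1 -> COPY to pp5. 6 ppages; refcounts: pp0:2 pp1:2 pp2:1 pp3:1 pp4:1 pp5:1
Op 4: write(P1, v3, 109). refcount(pp3)=1 -> write in place. 6 ppages; refcounts: pp0:2 pp1:2 pp2:1 pp3:1 pp4:1 pp5:1
Op 5: write(P1, v3, 171). refcount(pp3)=1 -> write in place. 6 ppages; refcounts: pp0:2 pp1:2 pp2:1 pp3:1 pp4:1 pp5:1
Op 6: fork(P1) -> P2. 6 ppages; refcounts: pp0:3 pp1:3 pp2:1 pp3:2 pp4:1 pp5:2
Op 7: fork(P0) -> P3. 6 ppages; refcounts: pp0:4 pp1:4 pp2:2 pp3:2 pp4:2 pp5:2
Op 8: write(P0, v0, 197). refcount(pp0)=4>1 -> COPY to pp6. 7 ppages; refcounts: pp0:3 pp1:4 pp2:2 pp3:2 pp4:2 pp5:2 pp6:1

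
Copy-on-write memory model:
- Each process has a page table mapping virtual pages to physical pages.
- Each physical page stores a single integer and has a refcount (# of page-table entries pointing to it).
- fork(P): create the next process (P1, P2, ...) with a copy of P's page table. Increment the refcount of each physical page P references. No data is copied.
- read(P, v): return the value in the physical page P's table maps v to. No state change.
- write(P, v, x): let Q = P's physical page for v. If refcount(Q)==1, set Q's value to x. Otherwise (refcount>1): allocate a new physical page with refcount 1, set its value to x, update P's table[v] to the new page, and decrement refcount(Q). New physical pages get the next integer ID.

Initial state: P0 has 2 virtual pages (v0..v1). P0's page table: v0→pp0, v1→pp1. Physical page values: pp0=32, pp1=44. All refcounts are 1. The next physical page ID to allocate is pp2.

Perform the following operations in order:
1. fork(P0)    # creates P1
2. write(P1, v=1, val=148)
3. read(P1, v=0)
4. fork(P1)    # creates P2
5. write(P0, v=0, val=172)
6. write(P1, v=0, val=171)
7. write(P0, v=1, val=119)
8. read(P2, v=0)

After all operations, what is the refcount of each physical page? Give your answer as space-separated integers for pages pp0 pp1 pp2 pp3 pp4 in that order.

Answer: 1 1 2 1 1

Derivation:
Op 1: fork(P0) -> P1. 2 ppages; refcounts: pp0:2 pp1:2
Op 2: write(P1, v1, 148). refcount(pp1)=2>1 -> COPY to pp2. 3 ppages; refcounts: pp0:2 pp1:1 pp2:1
Op 3: read(P1, v0) -> 32. No state change.
Op 4: fork(P1) -> P2. 3 ppages; refcounts: pp0:3 pp1:1 pp2:2
Op 5: write(P0, v0, 172). refcount(pp0)=3>1 -> COPY to pp3. 4 ppages; refcounts: pp0:2 pp1:1 pp2:2 pp3:1
Op 6: write(P1, v0, 171). refcount(pp0)=2>1 -> COPY to pp4. 5 ppages; refcounts: pp0:1 pp1:1 pp2:2 pp3:1 pp4:1
Op 7: write(P0, v1, 119). refcount(pp1)=1 -> write in place. 5 ppages; refcounts: pp0:1 pp1:1 pp2:2 pp3:1 pp4:1
Op 8: read(P2, v0) -> 32. No state change.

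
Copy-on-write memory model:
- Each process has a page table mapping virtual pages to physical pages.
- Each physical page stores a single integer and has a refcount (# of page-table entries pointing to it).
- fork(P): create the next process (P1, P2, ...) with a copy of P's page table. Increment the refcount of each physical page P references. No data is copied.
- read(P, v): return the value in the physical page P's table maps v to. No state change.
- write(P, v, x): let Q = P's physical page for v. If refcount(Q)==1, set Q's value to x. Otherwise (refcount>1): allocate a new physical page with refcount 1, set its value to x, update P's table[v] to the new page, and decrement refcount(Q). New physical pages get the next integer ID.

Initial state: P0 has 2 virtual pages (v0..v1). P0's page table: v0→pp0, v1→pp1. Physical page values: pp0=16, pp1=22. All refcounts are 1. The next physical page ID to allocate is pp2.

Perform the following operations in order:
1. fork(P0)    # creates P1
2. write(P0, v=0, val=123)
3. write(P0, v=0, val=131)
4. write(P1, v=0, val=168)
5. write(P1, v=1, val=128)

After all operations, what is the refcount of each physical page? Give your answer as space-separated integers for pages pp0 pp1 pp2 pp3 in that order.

Answer: 1 1 1 1

Derivation:
Op 1: fork(P0) -> P1. 2 ppages; refcounts: pp0:2 pp1:2
Op 2: write(P0, v0, 123). refcount(pp0)=2>1 -> COPY to pp2. 3 ppages; refcounts: pp0:1 pp1:2 pp2:1
Op 3: write(P0, v0, 131). refcount(pp2)=1 -> write in place. 3 ppages; refcounts: pp0:1 pp1:2 pp2:1
Op 4: write(P1, v0, 168). refcount(pp0)=1 -> write in place. 3 ppages; refcounts: pp0:1 pp1:2 pp2:1
Op 5: write(P1, v1, 128). refcount(pp1)=2>1 -> COPY to pp3. 4 ppages; refcounts: pp0:1 pp1:1 pp2:1 pp3:1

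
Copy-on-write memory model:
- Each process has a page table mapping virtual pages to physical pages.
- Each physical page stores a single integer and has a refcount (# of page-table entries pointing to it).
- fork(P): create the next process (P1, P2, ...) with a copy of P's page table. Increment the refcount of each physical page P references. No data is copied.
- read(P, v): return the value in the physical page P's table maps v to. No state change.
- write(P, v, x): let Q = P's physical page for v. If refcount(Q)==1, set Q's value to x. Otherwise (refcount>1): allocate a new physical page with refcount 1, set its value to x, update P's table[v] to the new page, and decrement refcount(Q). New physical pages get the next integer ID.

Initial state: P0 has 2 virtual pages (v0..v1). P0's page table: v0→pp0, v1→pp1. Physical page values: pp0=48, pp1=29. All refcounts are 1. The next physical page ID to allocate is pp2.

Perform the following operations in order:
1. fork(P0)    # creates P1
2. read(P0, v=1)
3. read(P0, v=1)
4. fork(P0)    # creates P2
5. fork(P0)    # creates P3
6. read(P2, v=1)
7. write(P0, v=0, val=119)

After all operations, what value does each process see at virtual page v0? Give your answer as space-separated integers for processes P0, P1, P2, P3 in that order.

Op 1: fork(P0) -> P1. 2 ppages; refcounts: pp0:2 pp1:2
Op 2: read(P0, v1) -> 29. No state change.
Op 3: read(P0, v1) -> 29. No state change.
Op 4: fork(P0) -> P2. 2 ppages; refcounts: pp0:3 pp1:3
Op 5: fork(P0) -> P3. 2 ppages; refcounts: pp0:4 pp1:4
Op 6: read(P2, v1) -> 29. No state change.
Op 7: write(P0, v0, 119). refcount(pp0)=4>1 -> COPY to pp2. 3 ppages; refcounts: pp0:3 pp1:4 pp2:1
P0: v0 -> pp2 = 119
P1: v0 -> pp0 = 48
P2: v0 -> pp0 = 48
P3: v0 -> pp0 = 48

Answer: 119 48 48 48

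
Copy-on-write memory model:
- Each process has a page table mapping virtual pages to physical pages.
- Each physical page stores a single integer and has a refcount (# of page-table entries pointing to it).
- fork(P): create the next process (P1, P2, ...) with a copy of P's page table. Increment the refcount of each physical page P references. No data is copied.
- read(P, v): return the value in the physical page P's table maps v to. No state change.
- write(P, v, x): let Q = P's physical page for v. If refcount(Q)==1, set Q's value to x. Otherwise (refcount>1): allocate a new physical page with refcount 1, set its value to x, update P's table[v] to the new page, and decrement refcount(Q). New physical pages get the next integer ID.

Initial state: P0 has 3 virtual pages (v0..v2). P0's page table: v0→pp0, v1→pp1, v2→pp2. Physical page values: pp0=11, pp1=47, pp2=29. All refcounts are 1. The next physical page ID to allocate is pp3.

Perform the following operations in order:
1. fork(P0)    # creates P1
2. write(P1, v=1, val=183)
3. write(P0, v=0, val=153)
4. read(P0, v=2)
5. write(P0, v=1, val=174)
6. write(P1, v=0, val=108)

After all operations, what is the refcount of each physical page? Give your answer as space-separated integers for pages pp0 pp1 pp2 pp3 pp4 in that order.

Op 1: fork(P0) -> P1. 3 ppages; refcounts: pp0:2 pp1:2 pp2:2
Op 2: write(P1, v1, 183). refcount(pp1)=2>1 -> COPY to pp3. 4 ppages; refcounts: pp0:2 pp1:1 pp2:2 pp3:1
Op 3: write(P0, v0, 153). refcount(pp0)=2>1 -> COPY to pp4. 5 ppages; refcounts: pp0:1 pp1:1 pp2:2 pp3:1 pp4:1
Op 4: read(P0, v2) -> 29. No state change.
Op 5: write(P0, v1, 174). refcount(pp1)=1 -> write in place. 5 ppages; refcounts: pp0:1 pp1:1 pp2:2 pp3:1 pp4:1
Op 6: write(P1, v0, 108). refcount(pp0)=1 -> write in place. 5 ppages; refcounts: pp0:1 pp1:1 pp2:2 pp3:1 pp4:1

Answer: 1 1 2 1 1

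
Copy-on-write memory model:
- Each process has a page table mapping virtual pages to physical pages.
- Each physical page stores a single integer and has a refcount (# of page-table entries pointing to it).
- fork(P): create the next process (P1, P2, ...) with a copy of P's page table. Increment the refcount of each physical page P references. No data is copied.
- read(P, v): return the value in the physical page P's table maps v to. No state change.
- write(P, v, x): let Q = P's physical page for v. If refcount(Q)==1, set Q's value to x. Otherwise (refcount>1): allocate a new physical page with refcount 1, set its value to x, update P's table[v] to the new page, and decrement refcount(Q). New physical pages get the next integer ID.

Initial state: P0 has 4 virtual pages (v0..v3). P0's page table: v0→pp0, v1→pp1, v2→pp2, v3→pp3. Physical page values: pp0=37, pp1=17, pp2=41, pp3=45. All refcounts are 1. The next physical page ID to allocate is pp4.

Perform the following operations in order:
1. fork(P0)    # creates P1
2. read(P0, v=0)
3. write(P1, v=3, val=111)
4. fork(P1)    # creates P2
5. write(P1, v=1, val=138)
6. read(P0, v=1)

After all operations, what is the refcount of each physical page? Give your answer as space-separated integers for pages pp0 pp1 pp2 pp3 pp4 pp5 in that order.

Answer: 3 2 3 1 2 1

Derivation:
Op 1: fork(P0) -> P1. 4 ppages; refcounts: pp0:2 pp1:2 pp2:2 pp3:2
Op 2: read(P0, v0) -> 37. No state change.
Op 3: write(P1, v3, 111). refcount(pp3)=2>1 -> COPY to pp4. 5 ppages; refcounts: pp0:2 pp1:2 pp2:2 pp3:1 pp4:1
Op 4: fork(P1) -> P2. 5 ppages; refcounts: pp0:3 pp1:3 pp2:3 pp3:1 pp4:2
Op 5: write(P1, v1, 138). refcount(pp1)=3>1 -> COPY to pp5. 6 ppages; refcounts: pp0:3 pp1:2 pp2:3 pp3:1 pp4:2 pp5:1
Op 6: read(P0, v1) -> 17. No state change.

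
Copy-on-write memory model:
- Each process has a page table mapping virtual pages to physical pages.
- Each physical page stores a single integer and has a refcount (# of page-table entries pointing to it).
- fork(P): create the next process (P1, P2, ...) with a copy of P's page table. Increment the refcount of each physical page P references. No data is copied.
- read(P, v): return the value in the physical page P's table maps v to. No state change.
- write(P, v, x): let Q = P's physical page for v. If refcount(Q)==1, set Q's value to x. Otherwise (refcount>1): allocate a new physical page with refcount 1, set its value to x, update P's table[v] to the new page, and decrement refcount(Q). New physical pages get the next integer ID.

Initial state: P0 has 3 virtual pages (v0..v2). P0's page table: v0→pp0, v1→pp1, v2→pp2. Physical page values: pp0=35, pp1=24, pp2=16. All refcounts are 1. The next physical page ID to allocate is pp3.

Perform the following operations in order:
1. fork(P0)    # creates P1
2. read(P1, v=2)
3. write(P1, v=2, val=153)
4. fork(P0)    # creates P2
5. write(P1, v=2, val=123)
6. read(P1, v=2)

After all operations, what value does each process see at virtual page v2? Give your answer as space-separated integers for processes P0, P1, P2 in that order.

Op 1: fork(P0) -> P1. 3 ppages; refcounts: pp0:2 pp1:2 pp2:2
Op 2: read(P1, v2) -> 16. No state change.
Op 3: write(P1, v2, 153). refcount(pp2)=2>1 -> COPY to pp3. 4 ppages; refcounts: pp0:2 pp1:2 pp2:1 pp3:1
Op 4: fork(P0) -> P2. 4 ppages; refcounts: pp0:3 pp1:3 pp2:2 pp3:1
Op 5: write(P1, v2, 123). refcount(pp3)=1 -> write in place. 4 ppages; refcounts: pp0:3 pp1:3 pp2:2 pp3:1
Op 6: read(P1, v2) -> 123. No state change.
P0: v2 -> pp2 = 16
P1: v2 -> pp3 = 123
P2: v2 -> pp2 = 16

Answer: 16 123 16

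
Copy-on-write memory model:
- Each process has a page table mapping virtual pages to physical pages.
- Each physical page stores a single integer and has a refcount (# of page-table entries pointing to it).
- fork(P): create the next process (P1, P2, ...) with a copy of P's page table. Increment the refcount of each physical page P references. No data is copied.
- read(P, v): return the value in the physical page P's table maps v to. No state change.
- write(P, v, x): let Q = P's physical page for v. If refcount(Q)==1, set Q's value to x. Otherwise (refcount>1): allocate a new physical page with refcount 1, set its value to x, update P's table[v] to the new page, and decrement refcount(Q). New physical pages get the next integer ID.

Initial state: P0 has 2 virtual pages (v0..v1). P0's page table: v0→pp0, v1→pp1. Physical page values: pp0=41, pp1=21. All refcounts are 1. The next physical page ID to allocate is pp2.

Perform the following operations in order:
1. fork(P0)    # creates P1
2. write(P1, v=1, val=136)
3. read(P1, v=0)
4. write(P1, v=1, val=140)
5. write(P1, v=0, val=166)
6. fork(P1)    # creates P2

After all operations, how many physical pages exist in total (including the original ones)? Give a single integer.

Answer: 4

Derivation:
Op 1: fork(P0) -> P1. 2 ppages; refcounts: pp0:2 pp1:2
Op 2: write(P1, v1, 136). refcount(pp1)=2>1 -> COPY to pp2. 3 ppages; refcounts: pp0:2 pp1:1 pp2:1
Op 3: read(P1, v0) -> 41. No state change.
Op 4: write(P1, v1, 140). refcount(pp2)=1 -> write in place. 3 ppages; refcounts: pp0:2 pp1:1 pp2:1
Op 5: write(P1, v0, 166). refcount(pp0)=2>1 -> COPY to pp3. 4 ppages; refcounts: pp0:1 pp1:1 pp2:1 pp3:1
Op 6: fork(P1) -> P2. 4 ppages; refcounts: pp0:1 pp1:1 pp2:2 pp3:2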